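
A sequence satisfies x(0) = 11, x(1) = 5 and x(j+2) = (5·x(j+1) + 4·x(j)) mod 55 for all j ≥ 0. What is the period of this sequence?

x(0) = 11; x(1) = 5; x(2) = 14; x(3) = 35; x(4) = 11; x(5) = 30; x(6) = 29; x(7) = 45; x(8) = 11; x(9) = 15; x(10) = 9; x(11) = 50; x(12) = 11; x(13) = 35; x(14) = 54; x(15) = 25; x(16) = 11; x(17) = 45; x(18) = 49; x(19) = 40; x(20) = 11; x(21) = 50; x(22) = 19; x(23) = 20; x(24) = 11; x(25) = 25; x(26) = 4; x(27) = 10; x(28) = 11; x(29) = 40; x(30) = 24; x(31) = 5; x(32) = 11; x(33) = 20; x(34) = 34; x(35) = 30; x(36) = 11; x(37) = 10; x(38) = 39; x(39) = 15; x(40) = 11; x(41) = 5.
The sequence repeats with period 40.

40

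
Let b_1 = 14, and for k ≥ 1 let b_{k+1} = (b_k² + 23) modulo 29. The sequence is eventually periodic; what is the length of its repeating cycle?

We have b_1 = 14,  b_2 = 16,  b_3 = 18,  b_4 = 28,  b_5 = 24,  b_6 = 19,  b_7 = 7,  b_8 = 14.
The sequence repeats with period 7.

7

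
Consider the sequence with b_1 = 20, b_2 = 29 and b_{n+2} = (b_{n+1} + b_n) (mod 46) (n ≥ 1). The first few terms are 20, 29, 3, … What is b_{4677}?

33

b_1 = 20; b_2 = 29; b_3 = 3; b_4 = 32; b_5 = 35; b_6 = 21; b_7 = 10; b_8 = 31; b_9 = 41; b_{10} = 26; b_{11} = 21; b_{12} = 1; b_{13} = 22; b_{14} = 23; b_{15} = 45; b_{16} = 22; b_{17} = 21; b_{18} = 43; b_{19} = 18; b_{20} = 15; b_{21} = 33; b_{22} = 2; b_{23} = 35; b_{24} = 37; b_{25} = 26; b_{26} = 17; b_{27} = 43; b_{28} = 14; b_{29} = 11; b_{30} = 25; b_{31} = 36; b_{32} = 15; b_{33} = 5; b_{34} = 20; b_{35} = 25; b_{36} = 45; b_{37} = 24; b_{38} = 23; b_{39} = 1; b_{40} = 24; b_{41} = 25; b_{42} = 3; b_{43} = 28; b_{44} = 31; b_{45} = 13; b_{46} = 44; b_{47} = 11; b_{48} = 9; b_{49} = 20; b_{50} = 29.
The sequence repeats with period 48.
(4677 - 1) mod 48 = 20, so b_{4677} = b_{21} = 33.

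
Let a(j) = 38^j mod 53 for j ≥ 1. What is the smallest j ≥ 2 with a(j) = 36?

Computing terms: a(1) = 38,  a(2) = 13,  a(3) = 17,  a(4) = 10,  a(5) = 9,  a(6) = 24,  a(7) = 11,  a(8) = 47,  a(9) = 37,  a(10) = 28,  a(11) = 4,  a(12) = 46,  a(13) = 52,  a(14) = 15,  a(15) = 40,  a(16) = 36,  a(17) = 43,  a(18) = 44,  a(19) = 29,  a(20) = 42,  a(21) = 6,  a(22) = 16,  a(23) = 25,  a(24) = 49,  a(25) = 7,  a(26) = 1,  a(27) = 38.
The sequence repeats with period 26.
The value 36 first appears (with j ≥ 2) at a(16).

16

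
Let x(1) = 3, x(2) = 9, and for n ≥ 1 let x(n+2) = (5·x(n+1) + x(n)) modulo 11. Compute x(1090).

6

Computing terms: x(1) = 3,  x(2) = 9,  x(3) = 4,  x(4) = 7,  x(5) = 6,  x(6) = 4,  x(7) = 4,  x(8) = 2,  x(9) = 3,  x(10) = 6,  x(11) = 0,  x(12) = 6,  x(13) = 8,  x(14) = 2,  x(15) = 7,  x(16) = 4,  x(17) = 5,  x(18) = 7,  x(19) = 7,  x(20) = 9,  x(21) = 8,  x(22) = 5,  x(23) = 0,  x(24) = 5,  x(25) = 3,  x(26) = 9.
The sequence repeats with period 24.
So x(1090) = x(1 + ((1090-1) mod 24)) = x(10) = 6.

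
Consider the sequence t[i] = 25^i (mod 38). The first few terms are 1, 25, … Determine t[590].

t[0] = 1,  t[1] = 25,  t[2] = 17,  t[3] = 7,  t[4] = 23,  t[5] = 5,  t[6] = 11,  t[7] = 9,  t[8] = 35,  t[9] = 1.
The sequence repeats with period 9.
(590 - 0) mod 9 = 5, so t[590] = t[5] = 5.

5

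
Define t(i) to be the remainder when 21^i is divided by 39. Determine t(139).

We have t(1) = 21, t(2) = 12, t(3) = 18, t(4) = 27, t(5) = 21.
Since t(5) = t(1) = 21, the sequence is periodic with period 4.
So t(139) = t(1 + ((139-1) mod 4)) = t(3) = 18.

18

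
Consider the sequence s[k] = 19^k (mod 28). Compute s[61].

s[1] = 19,  s[2] = 25,  s[3] = 27,  s[4] = 9,  s[5] = 3,  s[6] = 1,  s[7] = 19.
The sequence repeats with period 6.
So s[61] = s[1 + ((61-1) mod 6)] = s[1] = 19.

19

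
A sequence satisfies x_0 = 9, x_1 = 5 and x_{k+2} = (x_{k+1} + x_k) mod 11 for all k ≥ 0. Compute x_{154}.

0

Listing terms: x_0 = 9,  x_1 = 5,  x_2 = 3,  x_3 = 8,  x_4 = 0,  x_5 = 8,  x_6 = 8,  x_7 = 5,  x_8 = 2,  x_9 = 7,  x_{10} = 9,  x_{11} = 5.
The sequence repeats with period 10.
So x_{154} = x_{0 + ((154-0) mod 10)} = x_4 = 0.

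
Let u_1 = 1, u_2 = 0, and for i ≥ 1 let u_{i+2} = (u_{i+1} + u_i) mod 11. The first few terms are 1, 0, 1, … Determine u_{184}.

1

We have u_1 = 1; u_2 = 0; u_3 = 1; u_4 = 1; u_5 = 2; u_6 = 3; u_7 = 5; u_8 = 8; u_9 = 2; u_{10} = 10; u_{11} = 1; u_{12} = 0.
The sequence repeats with period 10.
So u_{184} = u_{1 + ((184-1) mod 10)} = u_4 = 1.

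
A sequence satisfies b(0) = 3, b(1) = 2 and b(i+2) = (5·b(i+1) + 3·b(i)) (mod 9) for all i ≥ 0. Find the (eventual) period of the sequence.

We have b(0) = 3, b(1) = 2, b(2) = 1, b(3) = 2, b(4) = 4, b(5) = 8, b(6) = 7, b(7) = 5, b(8) = 1, b(9) = 2.
Since (b(8), b(9)) = (b(2), b(3)) = (1, 2) (two consecutive terms determine the rest), the sequence is eventually periodic: after a pre-period of length 2 it cycles with period 6.

6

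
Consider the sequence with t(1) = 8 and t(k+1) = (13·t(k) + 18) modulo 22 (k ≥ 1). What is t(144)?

Listing terms: t(1) = 8; t(2) = 12; t(3) = 20; t(4) = 14; t(5) = 2; t(6) = 0; t(7) = 18; t(8) = 10; t(9) = 16; t(10) = 6; t(11) = 8.
Since t(11) = t(1) = 8, the sequence is periodic with period 10.
(144 - 1) mod 10 = 3, so t(144) = t(4) = 14.

14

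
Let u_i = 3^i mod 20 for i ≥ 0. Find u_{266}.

u_0 = 1; u_1 = 3; u_2 = 9; u_3 = 7; u_4 = 1.
The sequence repeats with period 4.
So u_{266} = u_{0 + ((266-0) mod 4)} = u_2 = 9.

9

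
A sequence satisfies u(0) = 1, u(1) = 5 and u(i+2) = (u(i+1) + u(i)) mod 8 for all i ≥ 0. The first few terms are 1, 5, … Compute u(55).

1

u(0) = 1,  u(1) = 5,  u(2) = 6,  u(3) = 3,  u(4) = 1,  u(5) = 4,  u(6) = 5,  u(7) = 1,  u(8) = 6,  u(9) = 7,  u(10) = 5,  u(11) = 4,  u(12) = 1,  u(13) = 5.
Since (u(12), u(13)) = (u(0), u(1)) = (1, 5) (two consecutive terms determine the rest), the sequence is periodic with period 12.
So u(55) = u(0 + ((55-0) mod 12)) = u(7) = 1.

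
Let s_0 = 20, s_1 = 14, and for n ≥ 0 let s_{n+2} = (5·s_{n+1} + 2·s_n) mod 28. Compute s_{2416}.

10

We have s_0 = 20,  s_1 = 14,  s_2 = 26,  s_3 = 18,  s_4 = 2,  s_5 = 18,  s_6 = 10,  s_7 = 2,  s_8 = 2,  s_9 = 14,  s_{10} = 18,  s_{11} = 6,  s_{12} = 10,  s_{13} = 6,  s_{14} = 22,  s_{15} = 10,  s_{16} = 10,  s_{17} = 14,  s_{18} = 6,  s_{19} = 2,  s_{20} = 22,  s_{21} = 2,  s_{22} = 26,  s_{23} = 22,  s_{24} = 22,  s_{25} = 14,  s_{26} = 2,  s_{27} = 10,  s_{28} = 26,  s_{29} = 10,  s_{30} = 18,  s_{31} = 26,  s_{32} = 26,  s_{33} = 14,  s_{34} = 10,  s_{35} = 22,  s_{36} = 18,  s_{37} = 22,  s_{38} = 6,  s_{39} = 18,  s_{40} = 18,  s_{41} = 14,  s_{42} = 22,  s_{43} = 26,  s_{44} = 6,  s_{45} = 26,  s_{46} = 2,  s_{47} = 6,  s_{48} = 6,  s_{49} = 14,  s_{50} = 26.
Since (s_{49}, s_{50}) = (s_1, s_2) = (14, 26) (two consecutive terms determine the rest), the sequence is eventually periodic: after a pre-period of length 1 it cycles with period 48.
For n ≥ 1, s_n depends only on (n - 1) mod 48. (2416 - 1) mod 48 = 15, so s_{2416} = s_{16} = 10.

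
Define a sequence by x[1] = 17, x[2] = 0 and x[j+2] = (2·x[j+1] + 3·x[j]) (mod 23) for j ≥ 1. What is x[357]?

Listing terms: x[1] = 17; x[2] = 0; x[3] = 5; x[4] = 10; x[5] = 12; x[6] = 8; x[7] = 6; x[8] = 13; x[9] = 21; x[10] = 12; x[11] = 18; x[12] = 3; x[13] = 14; x[14] = 14; x[15] = 1; x[16] = 21; x[17] = 22; x[18] = 15; x[19] = 4; x[20] = 7; x[21] = 3; x[22] = 4; x[23] = 17; x[24] = 0.
The sequence repeats with period 22.
So x[357] = x[1 + ((357-1) mod 22)] = x[5] = 12.

12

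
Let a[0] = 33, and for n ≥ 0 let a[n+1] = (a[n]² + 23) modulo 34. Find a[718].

Computing terms: a[0] = 33, a[1] = 24, a[2] = 21, a[3] = 22, a[4] = 31, a[5] = 32, a[6] = 27, a[7] = 4, a[8] = 5, a[9] = 14, a[10] = 15, a[11] = 10, a[12] = 21.
Since a[12] = a[2] = 21, the sequence is eventually periodic: after a pre-period of length 2 it cycles with period 10.
For n ≥ 2, a[n] depends only on (n - 2) mod 10. (718 - 2) mod 10 = 6, so a[718] = a[8] = 5.

5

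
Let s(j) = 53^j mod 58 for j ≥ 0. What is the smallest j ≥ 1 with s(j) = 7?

5

Computing terms: s(0) = 1; s(1) = 53; s(2) = 25; s(3) = 49; s(4) = 45; s(5) = 7; s(6) = 23; s(7) = 1.
The sequence repeats with period 7.
The value 7 first appears (with j ≥ 1) at s(5).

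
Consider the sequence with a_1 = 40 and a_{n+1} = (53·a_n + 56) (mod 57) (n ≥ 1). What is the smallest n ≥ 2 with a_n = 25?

a_1 = 40, a_2 = 10, a_3 = 16, a_4 = 49, a_5 = 31, a_6 = 46, a_7 = 43, a_8 = 55, a_9 = 7, a_{10} = 28, a_{11} = 1, a_{12} = 52, a_{13} = 19, a_{14} = 37, a_{15} = 22, a_{16} = 25, a_{17} = 13, a_{18} = 4, a_{19} = 40.
The sequence repeats with period 18.
The value 25 first appears (with n ≥ 2) at a_{16}.

16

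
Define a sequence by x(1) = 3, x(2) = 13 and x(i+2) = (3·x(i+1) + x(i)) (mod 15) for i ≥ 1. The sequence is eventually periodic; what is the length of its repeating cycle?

12

We have x(1) = 3, x(2) = 13, x(3) = 12, x(4) = 4, x(5) = 9, x(6) = 1, x(7) = 12, x(8) = 7, x(9) = 3, x(10) = 1, x(11) = 6, x(12) = 4, x(13) = 3, x(14) = 13.
The sequence repeats with period 12.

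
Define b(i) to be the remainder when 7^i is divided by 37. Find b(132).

Listing terms: b(0) = 1, b(1) = 7, b(2) = 12, b(3) = 10, b(4) = 33, b(5) = 9, b(6) = 26, b(7) = 34, b(8) = 16, b(9) = 1.
The sequence repeats with period 9.
So b(132) = b(0 + ((132-0) mod 9)) = b(6) = 26.

26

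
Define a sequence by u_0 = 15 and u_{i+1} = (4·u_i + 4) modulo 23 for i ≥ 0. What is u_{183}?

22

u_0 = 15; u_1 = 18; u_2 = 7; u_3 = 9; u_4 = 17; u_5 = 3; u_6 = 16; u_7 = 22; u_8 = 0; u_9 = 4; u_{10} = 20; u_{11} = 15.
The sequence repeats with period 11.
So u_{183} = u_{0 + ((183-0) mod 11)} = u_7 = 22.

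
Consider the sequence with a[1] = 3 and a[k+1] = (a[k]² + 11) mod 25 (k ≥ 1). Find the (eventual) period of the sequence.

3

a[1] = 3, a[2] = 20, a[3] = 11, a[4] = 7, a[5] = 10, a[6] = 11.
Since a[6] = a[3] = 11, the sequence is eventually periodic: after a pre-period of length 2 it cycles with period 3.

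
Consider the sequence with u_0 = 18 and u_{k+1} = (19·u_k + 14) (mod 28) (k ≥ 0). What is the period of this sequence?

Computing terms: u_0 = 18, u_1 = 20, u_2 = 2, u_3 = 24, u_4 = 22, u_5 = 12, u_6 = 18.
Since u_6 = u_0 = 18, the sequence is periodic with period 6.

6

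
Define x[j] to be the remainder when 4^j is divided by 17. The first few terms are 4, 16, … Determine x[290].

x[1] = 4,  x[2] = 16,  x[3] = 13,  x[4] = 1,  x[5] = 4.
Since x[5] = x[1] = 4, the sequence is periodic with period 4.
So x[290] = x[1 + ((290-1) mod 4)] = x[2] = 16.

16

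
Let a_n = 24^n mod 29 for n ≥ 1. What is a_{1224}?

23

Computing terms: a_1 = 24, a_2 = 25, a_3 = 20, a_4 = 16, a_5 = 7, a_6 = 23, a_7 = 1, a_8 = 24.
The sequence repeats with period 7.
(1224 - 1) mod 7 = 5, so a_{1224} = a_6 = 23.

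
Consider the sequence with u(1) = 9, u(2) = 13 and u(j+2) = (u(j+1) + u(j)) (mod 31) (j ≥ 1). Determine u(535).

13

Listing terms: u(1) = 9,  u(2) = 13,  u(3) = 22,  u(4) = 4,  u(5) = 26,  u(6) = 30,  u(7) = 25,  u(8) = 24,  u(9) = 18,  u(10) = 11,  u(11) = 29,  u(12) = 9,  u(13) = 7,  u(14) = 16,  u(15) = 23,  u(16) = 8,  u(17) = 0,  u(18) = 8,  u(19) = 8,  u(20) = 16,  u(21) = 24,  u(22) = 9,  u(23) = 2,  u(24) = 11,  u(25) = 13,  u(26) = 24,  u(27) = 6,  u(28) = 30,  u(29) = 5,  u(30) = 4,  u(31) = 9,  u(32) = 13.
Since (u(31), u(32)) = (u(1), u(2)) = (9, 13) (two consecutive terms determine the rest), the sequence is periodic with period 30.
(535 - 1) mod 30 = 24, so u(535) = u(25) = 13.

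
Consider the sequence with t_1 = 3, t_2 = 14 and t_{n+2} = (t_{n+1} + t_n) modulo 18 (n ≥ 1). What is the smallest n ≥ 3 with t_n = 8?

We have t_1 = 3; t_2 = 14; t_3 = 17; t_4 = 13; t_5 = 12; t_6 = 7; t_7 = 1; t_8 = 8; t_9 = 9; t_{10} = 17; t_{11} = 8; t_{12} = 7; t_{13} = 15; t_{14} = 4; t_{15} = 1; t_{16} = 5; t_{17} = 6; t_{18} = 11; t_{19} = 17; t_{20} = 10; t_{21} = 9; t_{22} = 1; t_{23} = 10; t_{24} = 11; t_{25} = 3; t_{26} = 14.
The sequence repeats with period 24.
The value 8 first appears (with n ≥ 3) at t_8.

8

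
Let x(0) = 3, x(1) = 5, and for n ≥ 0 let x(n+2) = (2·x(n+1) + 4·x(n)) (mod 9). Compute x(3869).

Listing terms: x(0) = 3, x(1) = 5, x(2) = 4, x(3) = 1, x(4) = 0, x(5) = 4, x(6) = 8, x(7) = 5, x(8) = 6, x(9) = 5, x(10) = 7, x(11) = 7, x(12) = 6, x(13) = 4, x(14) = 5, x(15) = 8, x(16) = 0, x(17) = 5, x(18) = 1, x(19) = 4, x(20) = 3, x(21) = 4, x(22) = 2, x(23) = 2, x(24) = 3, x(25) = 5.
Since (x(24), x(25)) = (x(0), x(1)) = (3, 5) (two consecutive terms determine the rest), the sequence is periodic with period 24.
(3869 - 0) mod 24 = 5, so x(3869) = x(5) = 4.

4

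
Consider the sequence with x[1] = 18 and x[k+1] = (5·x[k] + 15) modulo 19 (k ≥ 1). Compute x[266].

5

Computing terms: x[1] = 18,  x[2] = 10,  x[3] = 8,  x[4] = 17,  x[5] = 5,  x[6] = 2,  x[7] = 6,  x[8] = 7,  x[9] = 12,  x[10] = 18.
Since x[10] = x[1] = 18, the sequence is periodic with period 9.
So x[266] = x[1 + ((266-1) mod 9)] = x[5] = 5.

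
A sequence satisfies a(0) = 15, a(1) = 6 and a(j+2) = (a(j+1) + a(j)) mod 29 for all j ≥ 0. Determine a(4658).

28

We have a(0) = 15; a(1) = 6; a(2) = 21; a(3) = 27; a(4) = 19; a(5) = 17; a(6) = 7; a(7) = 24; a(8) = 2; a(9) = 26; a(10) = 28; a(11) = 25; a(12) = 24; a(13) = 20; a(14) = 15; a(15) = 6.
Since (a(14), a(15)) = (a(0), a(1)) = (15, 6) (two consecutive terms determine the rest), the sequence is periodic with period 14.
(4658 - 0) mod 14 = 10, so a(4658) = a(10) = 28.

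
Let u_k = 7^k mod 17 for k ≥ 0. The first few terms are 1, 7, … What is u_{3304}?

Computing terms: u_0 = 1, u_1 = 7, u_2 = 15, u_3 = 3, u_4 = 4, u_5 = 11, u_6 = 9, u_7 = 12, u_8 = 16, u_9 = 10, u_{10} = 2, u_{11} = 14, u_{12} = 13, u_{13} = 6, u_{14} = 8, u_{15} = 5, u_{16} = 1.
The sequence repeats with period 16.
(3304 - 0) mod 16 = 8, so u_{3304} = u_8 = 16.

16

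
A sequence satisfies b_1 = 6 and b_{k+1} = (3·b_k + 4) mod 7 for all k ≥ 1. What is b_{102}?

3

Listing terms: b_1 = 6,  b_2 = 1,  b_3 = 0,  b_4 = 4,  b_5 = 2,  b_6 = 3,  b_7 = 6.
Since b_7 = b_1 = 6, the sequence is periodic with period 6.
(102 - 1) mod 6 = 5, so b_{102} = b_6 = 3.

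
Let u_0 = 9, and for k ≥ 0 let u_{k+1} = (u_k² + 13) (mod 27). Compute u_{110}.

20

u_0 = 9; u_1 = 13; u_2 = 20; u_3 = 8; u_4 = 23; u_5 = 2; u_6 = 17; u_7 = 5; u_8 = 11; u_9 = 26; u_{10} = 14; u_{11} = 20.
Since u_{11} = u_2 = 20, the sequence is eventually periodic: after a pre-period of length 2 it cycles with period 9.
For k ≥ 2, u_k depends only on (k - 2) mod 9. (110 - 2) mod 9 = 0, so u_{110} = u_2 = 20.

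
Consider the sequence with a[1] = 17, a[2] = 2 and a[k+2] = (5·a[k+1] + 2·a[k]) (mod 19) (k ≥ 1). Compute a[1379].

2

Computing terms: a[1] = 17, a[2] = 2, a[3] = 6, a[4] = 15, a[5] = 11, a[6] = 9, a[7] = 10, a[8] = 11, a[9] = 18, a[10] = 17, a[11] = 7, a[12] = 12, a[13] = 17, a[14] = 14, a[15] = 9, a[16] = 16, a[17] = 3, a[18] = 9, a[19] = 13, a[20] = 7, a[21] = 4, a[22] = 15, a[23] = 7, a[24] = 8, a[25] = 16, a[26] = 1, a[27] = 18, a[28] = 16, a[29] = 2, a[30] = 4, a[31] = 5, a[32] = 14, a[33] = 4, a[34] = 10, a[35] = 1, a[36] = 6, a[37] = 13, a[38] = 1, a[39] = 12, a[40] = 5, a[41] = 11, a[42] = 8, a[43] = 5, a[44] = 3, a[45] = 6, a[46] = 17, a[47] = 2.
Since (a[46], a[47]) = (a[1], a[2]) = (17, 2) (two consecutive terms determine the rest), the sequence is periodic with period 45.
(1379 - 1) mod 45 = 28, so a[1379] = a[29] = 2.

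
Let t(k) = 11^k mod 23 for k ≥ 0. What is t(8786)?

t(0) = 1, t(1) = 11, t(2) = 6, t(3) = 20, t(4) = 13, t(5) = 5, t(6) = 9, t(7) = 7, t(8) = 8, t(9) = 19, t(10) = 2, t(11) = 22, t(12) = 12, t(13) = 17, t(14) = 3, t(15) = 10, t(16) = 18, t(17) = 14, t(18) = 16, t(19) = 15, t(20) = 4, t(21) = 21, t(22) = 1.
The sequence repeats with period 22.
(8786 - 0) mod 22 = 8, so t(8786) = t(8) = 8.

8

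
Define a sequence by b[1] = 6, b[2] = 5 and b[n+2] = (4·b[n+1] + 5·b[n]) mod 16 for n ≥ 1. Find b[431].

Computing terms: b[1] = 6,  b[2] = 5,  b[3] = 2,  b[4] = 1,  b[5] = 14,  b[6] = 13,  b[7] = 10,  b[8] = 9,  b[9] = 6,  b[10] = 5.
Since (b[9], b[10]) = (b[1], b[2]) = (6, 5) (two consecutive terms determine the rest), the sequence is periodic with period 8.
So b[431] = b[1 + ((431-1) mod 8)] = b[7] = 10.

10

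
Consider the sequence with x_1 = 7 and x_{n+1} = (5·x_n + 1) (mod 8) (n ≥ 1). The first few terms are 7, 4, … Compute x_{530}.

4

Computing terms: x_1 = 7,  x_2 = 4,  x_3 = 5,  x_4 = 2,  x_5 = 3,  x_6 = 0,  x_7 = 1,  x_8 = 6,  x_9 = 7.
The sequence repeats with period 8.
So x_{530} = x_{1 + ((530-1) mod 8)} = x_2 = 4.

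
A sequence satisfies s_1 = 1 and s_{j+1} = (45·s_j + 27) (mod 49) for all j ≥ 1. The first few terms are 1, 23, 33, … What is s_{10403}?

34

Listing terms: s_1 = 1,  s_2 = 23,  s_3 = 33,  s_4 = 42,  s_5 = 6,  s_6 = 3,  s_7 = 15,  s_8 = 16,  s_9 = 12,  s_{10} = 28,  s_{11} = 13,  s_{12} = 24,  s_{13} = 29,  s_{14} = 9,  s_{15} = 40,  s_{16} = 14,  s_{17} = 20,  s_{18} = 45,  s_{19} = 43,  s_{20} = 2,  s_{21} = 19,  s_{22} = 0,  s_{23} = 27,  s_{24} = 17,  s_{25} = 8,  s_{26} = 44,  s_{27} = 47,  s_{28} = 35,  s_{29} = 34,  s_{30} = 38,  s_{31} = 22,  s_{32} = 37,  s_{33} = 26,  s_{34} = 21,  s_{35} = 41,  s_{36} = 10,  s_{37} = 36,  s_{38} = 30,  s_{39} = 5,  s_{40} = 7,  s_{41} = 48,  s_{42} = 31,  s_{43} = 1.
The sequence repeats with period 42.
So s_{10403} = s_{1 + ((10403-1) mod 42)} = s_{29} = 34.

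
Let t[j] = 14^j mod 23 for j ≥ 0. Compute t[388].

16

We have t[0] = 1; t[1] = 14; t[2] = 12; t[3] = 7; t[4] = 6; t[5] = 15; t[6] = 3; t[7] = 19; t[8] = 13; t[9] = 21; t[10] = 18; t[11] = 22; t[12] = 9; t[13] = 11; t[14] = 16; t[15] = 17; t[16] = 8; t[17] = 20; t[18] = 4; t[19] = 10; t[20] = 2; t[21] = 5; t[22] = 1.
Since t[22] = t[0] = 1, the sequence is periodic with period 22.
(388 - 0) mod 22 = 14, so t[388] = t[14] = 16.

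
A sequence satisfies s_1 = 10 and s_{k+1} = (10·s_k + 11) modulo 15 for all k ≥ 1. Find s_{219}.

Computing terms: s_1 = 10,  s_2 = 6,  s_3 = 11,  s_4 = 1,  s_5 = 6.
Since s_5 = s_2 = 6, the sequence is eventually periodic: after a pre-period of length 1 it cycles with period 3.
For k ≥ 2, s_k depends only on (k - 2) mod 3. (219 - 2) mod 3 = 1, so s_{219} = s_3 = 11.

11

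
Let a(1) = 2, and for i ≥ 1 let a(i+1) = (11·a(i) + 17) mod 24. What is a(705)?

2

We have a(1) = 2; a(2) = 15; a(3) = 14; a(4) = 3; a(5) = 2.
Since a(5) = a(1) = 2, the sequence is periodic with period 4.
(705 - 1) mod 4 = 0, so a(705) = a(1) = 2.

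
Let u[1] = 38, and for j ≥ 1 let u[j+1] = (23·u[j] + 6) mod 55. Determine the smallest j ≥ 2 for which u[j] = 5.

34

Listing terms: u[1] = 38; u[2] = 0; u[3] = 6; u[4] = 34; u[5] = 18; u[6] = 35; u[7] = 41; u[8] = 14; u[9] = 53; u[10] = 15; u[11] = 21; u[12] = 49; u[13] = 33; u[14] = 50; u[15] = 1; u[16] = 29; u[17] = 13; u[18] = 30; u[19] = 36; u[20] = 9; u[21] = 48; u[22] = 10; u[23] = 16; u[24] = 44; u[25] = 28; u[26] = 45; u[27] = 51; u[28] = 24; u[29] = 8; u[30] = 25; u[31] = 31; u[32] = 4; u[33] = 43; u[34] = 5; u[35] = 11; u[36] = 39; u[37] = 23; u[38] = 40; u[39] = 46; u[40] = 19; u[41] = 3; u[42] = 20; u[43] = 26; u[44] = 54; u[45] = 38.
Since u[45] = u[1] = 38, the sequence is periodic with period 44.
The value 5 first appears (with j ≥ 2) at u[34].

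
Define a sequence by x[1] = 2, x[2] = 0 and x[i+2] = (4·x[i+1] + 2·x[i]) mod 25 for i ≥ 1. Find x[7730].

15

Listing terms: x[1] = 2, x[2] = 0, x[3] = 4, x[4] = 16, x[5] = 22, x[6] = 20, x[7] = 24, x[8] = 11, x[9] = 17, x[10] = 15, x[11] = 19, x[12] = 6, x[13] = 12, x[14] = 10, x[15] = 14, x[16] = 1, x[17] = 7, x[18] = 5, x[19] = 9, x[20] = 21, x[21] = 2, x[22] = 0.
The sequence repeats with period 20.
(7730 - 1) mod 20 = 9, so x[7730] = x[10] = 15.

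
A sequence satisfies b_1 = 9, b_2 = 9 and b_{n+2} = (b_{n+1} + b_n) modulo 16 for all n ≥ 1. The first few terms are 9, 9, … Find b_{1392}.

b_1 = 9; b_2 = 9; b_3 = 2; b_4 = 11; b_5 = 13; b_6 = 8; b_7 = 5; b_8 = 13; b_9 = 2; b_{10} = 15; b_{11} = 1; b_{12} = 0; b_{13} = 1; b_{14} = 1; b_{15} = 2; b_{16} = 3; b_{17} = 5; b_{18} = 8; b_{19} = 13; b_{20} = 5; b_{21} = 2; b_{22} = 7; b_{23} = 9; b_{24} = 0; b_{25} = 9; b_{26} = 9.
Since (b_{25}, b_{26}) = (b_1, b_2) = (9, 9) (two consecutive terms determine the rest), the sequence is periodic with period 24.
So b_{1392} = b_{1 + ((1392-1) mod 24)} = b_{24} = 0.

0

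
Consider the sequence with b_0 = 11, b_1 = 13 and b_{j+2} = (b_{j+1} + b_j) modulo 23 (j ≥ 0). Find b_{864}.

We have b_0 = 11, b_1 = 13, b_2 = 1, b_3 = 14, b_4 = 15, b_5 = 6, b_6 = 21, b_7 = 4, b_8 = 2, b_9 = 6, b_{10} = 8, b_{11} = 14, b_{12} = 22, b_{13} = 13, b_{14} = 12, b_{15} = 2, b_{16} = 14, b_{17} = 16, b_{18} = 7, b_{19} = 0, b_{20} = 7, b_{21} = 7, b_{22} = 14, b_{23} = 21, b_{24} = 12, b_{25} = 10, b_{26} = 22, b_{27} = 9, b_{28} = 8, b_{29} = 17, b_{30} = 2, b_{31} = 19, b_{32} = 21, b_{33} = 17, b_{34} = 15, b_{35} = 9, b_{36} = 1, b_{37} = 10, b_{38} = 11, b_{39} = 21, b_{40} = 9, b_{41} = 7, b_{42} = 16, b_{43} = 0, b_{44} = 16, b_{45} = 16, b_{46} = 9, b_{47} = 2, b_{48} = 11, b_{49} = 13.
The sequence repeats with period 48.
(864 - 0) mod 48 = 0, so b_{864} = b_0 = 11.

11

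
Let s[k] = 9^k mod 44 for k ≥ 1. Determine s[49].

s[1] = 9; s[2] = 37; s[3] = 25; s[4] = 5; s[5] = 1; s[6] = 9.
The sequence repeats with period 5.
(49 - 1) mod 5 = 3, so s[49] = s[4] = 5.

5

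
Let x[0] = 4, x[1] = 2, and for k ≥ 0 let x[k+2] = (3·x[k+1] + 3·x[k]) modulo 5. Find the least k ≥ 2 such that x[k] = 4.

4

Listing terms: x[0] = 4, x[1] = 2, x[2] = 3, x[3] = 0, x[4] = 4, x[5] = 2.
Since (x[4], x[5]) = (x[0], x[1]) = (4, 2) (two consecutive terms determine the rest), the sequence is periodic with period 4.
The value 4 next appears (with k ≥ 2) at x[4].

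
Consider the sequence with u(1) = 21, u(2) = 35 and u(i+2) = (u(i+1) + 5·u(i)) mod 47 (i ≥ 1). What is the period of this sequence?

23

We have u(1) = 21, u(2) = 35, u(3) = 46, u(4) = 33, u(5) = 28, u(6) = 5, u(7) = 4, u(8) = 29, u(9) = 2, u(10) = 6, u(11) = 16, u(12) = 46, u(13) = 32, u(14) = 27, u(15) = 46, u(16) = 40, u(17) = 35, u(18) = 0, u(19) = 34, u(20) = 34, u(21) = 16, u(22) = 45, u(23) = 31, u(24) = 21, u(25) = 35.
Since (u(24), u(25)) = (u(1), u(2)) = (21, 35) (two consecutive terms determine the rest), the sequence is periodic with period 23.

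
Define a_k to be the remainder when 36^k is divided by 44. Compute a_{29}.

We have a_1 = 36; a_2 = 20; a_3 = 16; a_4 = 4; a_5 = 12; a_6 = 36.
Since a_6 = a_1 = 36, the sequence is periodic with period 5.
So a_{29} = a_{1 + ((29-1) mod 5)} = a_4 = 4.

4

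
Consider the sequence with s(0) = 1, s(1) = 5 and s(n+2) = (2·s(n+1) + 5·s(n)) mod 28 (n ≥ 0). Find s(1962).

11

We have s(0) = 1, s(1) = 5, s(2) = 15, s(3) = 27, s(4) = 17, s(5) = 1, s(6) = 3, s(7) = 11, s(8) = 9, s(9) = 17, s(10) = 23, s(11) = 19, s(12) = 13, s(13) = 9, s(14) = 27, s(15) = 15, s(16) = 25, s(17) = 13, s(18) = 11, s(19) = 3, s(20) = 5, s(21) = 25, s(22) = 19, s(23) = 23, s(24) = 1, s(25) = 5.
The sequence repeats with period 24.
(1962 - 0) mod 24 = 18, so s(1962) = s(18) = 11.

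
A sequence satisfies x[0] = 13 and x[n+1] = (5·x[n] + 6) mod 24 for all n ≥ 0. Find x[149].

23

We have x[0] = 13,  x[1] = 23,  x[2] = 1,  x[3] = 11,  x[4] = 13.
Since x[4] = x[0] = 13, the sequence is periodic with period 4.
So x[149] = x[0 + ((149-0) mod 4)] = x[1] = 23.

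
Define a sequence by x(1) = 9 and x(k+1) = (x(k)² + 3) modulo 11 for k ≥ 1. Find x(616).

1

Listing terms: x(1) = 9; x(2) = 7; x(3) = 8; x(4) = 1; x(5) = 4; x(6) = 8.
Since x(6) = x(3) = 8, the sequence is eventually periodic: after a pre-period of length 2 it cycles with period 3.
For k ≥ 3, x(k) depends only on (k - 3) mod 3. (616 - 3) mod 3 = 1, so x(616) = x(4) = 1.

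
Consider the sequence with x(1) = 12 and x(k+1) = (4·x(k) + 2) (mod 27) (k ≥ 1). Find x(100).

Computing terms: x(1) = 12,  x(2) = 23,  x(3) = 13,  x(4) = 0,  x(5) = 2,  x(6) = 10,  x(7) = 15,  x(8) = 8,  x(9) = 7,  x(10) = 3,  x(11) = 14,  x(12) = 4,  x(13) = 18,  x(14) = 20,  x(15) = 1,  x(16) = 6,  x(17) = 26,  x(18) = 25,  x(19) = 21,  x(20) = 5,  x(21) = 22,  x(22) = 9,  x(23) = 11,  x(24) = 19,  x(25) = 24,  x(26) = 17,  x(27) = 16,  x(28) = 12.
The sequence repeats with period 27.
(100 - 1) mod 27 = 18, so x(100) = x(19) = 21.

21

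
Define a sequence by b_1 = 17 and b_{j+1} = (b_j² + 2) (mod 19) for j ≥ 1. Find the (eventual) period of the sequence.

3

b_1 = 17, b_2 = 6, b_3 = 0, b_4 = 2, b_5 = 6.
Since b_5 = b_2 = 6, the sequence is eventually periodic: after a pre-period of length 1 it cycles with period 3.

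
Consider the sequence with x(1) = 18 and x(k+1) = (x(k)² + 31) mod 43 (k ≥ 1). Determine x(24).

Listing terms: x(1) = 18; x(2) = 11; x(3) = 23; x(4) = 1; x(5) = 32; x(6) = 23.
Since x(6) = x(3) = 23, the sequence is eventually periodic: after a pre-period of length 2 it cycles with period 3.
For k ≥ 3, x(k) depends only on (k - 3) mod 3. (24 - 3) mod 3 = 0, so x(24) = x(3) = 23.

23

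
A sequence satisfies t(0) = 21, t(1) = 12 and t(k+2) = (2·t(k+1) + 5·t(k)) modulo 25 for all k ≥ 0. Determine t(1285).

2

t(0) = 21; t(1) = 12; t(2) = 4; t(3) = 18; t(4) = 6; t(5) = 2; t(6) = 9; t(7) = 3; t(8) = 1; t(9) = 17; t(10) = 14; t(11) = 13; t(12) = 21; t(13) = 7; t(14) = 19; t(15) = 23; t(16) = 16; t(17) = 22; t(18) = 24; t(19) = 8; t(20) = 11; t(21) = 12; t(22) = 4.
Since (t(21), t(22)) = (t(1), t(2)) = (12, 4) (two consecutive terms determine the rest), the sequence is eventually periodic: after a pre-period of length 1 it cycles with period 20.
For k ≥ 1, t(k) depends only on (k - 1) mod 20. (1285 - 1) mod 20 = 4, so t(1285) = t(5) = 2.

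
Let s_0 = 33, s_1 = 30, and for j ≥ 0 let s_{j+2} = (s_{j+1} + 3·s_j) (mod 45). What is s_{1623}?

21

Computing terms: s_0 = 33; s_1 = 30; s_2 = 39; s_3 = 39; s_4 = 21; s_5 = 3; s_6 = 21; s_7 = 30; s_8 = 3; s_9 = 3; s_{10} = 12; s_{11} = 21; s_{12} = 12; s_{13} = 30; s_{14} = 21; s_{15} = 21; s_{16} = 39; s_{17} = 12; s_{18} = 39; s_{19} = 30; s_{20} = 12; s_{21} = 12; s_{22} = 3; s_{23} = 39; s_{24} = 3; s_{25} = 30; s_{26} = 39.
Since (s_{25}, s_{26}) = (s_1, s_2) = (30, 39) (two consecutive terms determine the rest), the sequence is eventually periodic: after a pre-period of length 1 it cycles with period 24.
For j ≥ 1, s_j depends only on (j - 1) mod 24. (1623 - 1) mod 24 = 14, so s_{1623} = s_{15} = 21.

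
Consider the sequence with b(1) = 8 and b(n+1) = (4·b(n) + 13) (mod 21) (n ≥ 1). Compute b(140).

Computing terms: b(1) = 8; b(2) = 3; b(3) = 4; b(4) = 8.
Since b(4) = b(1) = 8, the sequence is periodic with period 3.
So b(140) = b(1 + ((140-1) mod 3)) = b(2) = 3.

3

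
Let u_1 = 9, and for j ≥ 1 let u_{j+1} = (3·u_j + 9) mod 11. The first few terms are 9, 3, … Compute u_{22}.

3

We have u_1 = 9,  u_2 = 3,  u_3 = 7,  u_4 = 8,  u_5 = 0,  u_6 = 9.
Since u_6 = u_1 = 9, the sequence is periodic with period 5.
(22 - 1) mod 5 = 1, so u_{22} = u_2 = 3.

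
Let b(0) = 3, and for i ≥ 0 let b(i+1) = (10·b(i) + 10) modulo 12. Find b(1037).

Computing terms: b(0) = 3, b(1) = 4, b(2) = 2, b(3) = 6, b(4) = 10, b(5) = 2.
Since b(5) = b(2) = 2, the sequence is eventually periodic: after a pre-period of length 2 it cycles with period 3.
For i ≥ 2, b(i) depends only on (i - 2) mod 3. (1037 - 2) mod 3 = 0, so b(1037) = b(2) = 2.

2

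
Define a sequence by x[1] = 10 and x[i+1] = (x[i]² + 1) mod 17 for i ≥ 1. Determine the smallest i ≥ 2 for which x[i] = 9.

5

x[1] = 10,  x[2] = 16,  x[3] = 2,  x[4] = 5,  x[5] = 9,  x[6] = 14,  x[7] = 10.
The sequence repeats with period 6.
The value 9 first appears (with i ≥ 2) at x[5].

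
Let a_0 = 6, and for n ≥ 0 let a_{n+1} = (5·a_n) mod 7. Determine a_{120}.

6

a_0 = 6, a_1 = 2, a_2 = 3, a_3 = 1, a_4 = 5, a_5 = 4, a_6 = 6.
The sequence repeats with period 6.
(120 - 0) mod 6 = 0, so a_{120} = a_0 = 6.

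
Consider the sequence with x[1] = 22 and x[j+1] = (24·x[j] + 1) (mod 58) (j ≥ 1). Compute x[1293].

45

x[1] = 22,  x[2] = 7,  x[3] = 53,  x[4] = 55,  x[5] = 45,  x[6] = 37,  x[7] = 19,  x[8] = 51,  x[9] = 7.
Since x[9] = x[2] = 7, the sequence is eventually periodic: after a pre-period of length 1 it cycles with period 7.
For j ≥ 2, x[j] depends only on (j - 2) mod 7. (1293 - 2) mod 7 = 3, so x[1293] = x[5] = 45.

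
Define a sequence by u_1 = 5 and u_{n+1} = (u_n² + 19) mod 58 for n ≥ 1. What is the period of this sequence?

Computing terms: u_1 = 5, u_2 = 44, u_3 = 41, u_4 = 18, u_5 = 53, u_6 = 44.
Since u_6 = u_2 = 44, the sequence is eventually periodic: after a pre-period of length 1 it cycles with period 4.

4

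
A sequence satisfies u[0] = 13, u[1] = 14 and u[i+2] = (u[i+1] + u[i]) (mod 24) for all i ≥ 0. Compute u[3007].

Listing terms: u[0] = 13; u[1] = 14; u[2] = 3; u[3] = 17; u[4] = 20; u[5] = 13; u[6] = 9; u[7] = 22; u[8] = 7; u[9] = 5; u[10] = 12; u[11] = 17; u[12] = 5; u[13] = 22; u[14] = 3; u[15] = 1; u[16] = 4; u[17] = 5; u[18] = 9; u[19] = 14; u[20] = 23; u[21] = 13; u[22] = 12; u[23] = 1; u[24] = 13; u[25] = 14.
The sequence repeats with period 24.
(3007 - 0) mod 24 = 7, so u[3007] = u[7] = 22.

22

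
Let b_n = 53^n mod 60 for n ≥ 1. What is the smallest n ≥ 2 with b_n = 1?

4

Listing terms: b_1 = 53,  b_2 = 49,  b_3 = 17,  b_4 = 1,  b_5 = 53.
Since b_5 = b_1 = 53, the sequence is periodic with period 4.
The value 1 first appears (with n ≥ 2) at b_4.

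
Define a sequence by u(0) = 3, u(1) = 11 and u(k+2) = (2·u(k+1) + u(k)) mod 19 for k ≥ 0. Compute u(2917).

Listing terms: u(0) = 3; u(1) = 11; u(2) = 6; u(3) = 4; u(4) = 14; u(5) = 13; u(6) = 2; u(7) = 17; u(8) = 17; u(9) = 13; u(10) = 5; u(11) = 4; u(12) = 13; u(13) = 11; u(14) = 16; u(15) = 5; u(16) = 7; u(17) = 0; u(18) = 7; u(19) = 14; u(20) = 16; u(21) = 8; u(22) = 13; u(23) = 15; u(24) = 5; u(25) = 6; u(26) = 17; u(27) = 2; u(28) = 2; u(29) = 6; u(30) = 14; u(31) = 15; u(32) = 6; u(33) = 8; u(34) = 3; u(35) = 14; u(36) = 12; u(37) = 0; u(38) = 12; u(39) = 5; u(40) = 3; u(41) = 11.
Since (u(40), u(41)) = (u(0), u(1)) = (3, 11) (two consecutive terms determine the rest), the sequence is periodic with period 40.
(2917 - 0) mod 40 = 37, so u(2917) = u(37) = 0.

0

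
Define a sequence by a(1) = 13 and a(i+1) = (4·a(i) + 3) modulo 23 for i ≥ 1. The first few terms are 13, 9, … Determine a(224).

Listing terms: a(1) = 13, a(2) = 9, a(3) = 16, a(4) = 21, a(5) = 18, a(6) = 6, a(7) = 4, a(8) = 19, a(9) = 10, a(10) = 20, a(11) = 14, a(12) = 13.
The sequence repeats with period 11.
(224 - 1) mod 11 = 3, so a(224) = a(4) = 21.

21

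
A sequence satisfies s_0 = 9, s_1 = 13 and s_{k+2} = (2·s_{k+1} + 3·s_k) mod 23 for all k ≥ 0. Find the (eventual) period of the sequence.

Computing terms: s_0 = 9,  s_1 = 13,  s_2 = 7,  s_3 = 7,  s_4 = 12,  s_5 = 22,  s_6 = 11,  s_7 = 19,  s_8 = 2,  s_9 = 15,  s_{10} = 13,  s_{11} = 2,  s_{12} = 20,  s_{13} = 0,  s_{14} = 14,  s_{15} = 5,  s_{16} = 6,  s_{17} = 4,  s_{18} = 3,  s_{19} = 18,  s_{20} = 22,  s_{21} = 6,  s_{22} = 9,  s_{23} = 13.
Since (s_{22}, s_{23}) = (s_0, s_1) = (9, 13) (two consecutive terms determine the rest), the sequence is periodic with period 22.

22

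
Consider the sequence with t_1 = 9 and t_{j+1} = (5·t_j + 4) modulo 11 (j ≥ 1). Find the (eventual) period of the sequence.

Computing terms: t_1 = 9; t_2 = 5; t_3 = 7; t_4 = 6; t_5 = 1; t_6 = 9.
Since t_6 = t_1 = 9, the sequence is periodic with period 5.

5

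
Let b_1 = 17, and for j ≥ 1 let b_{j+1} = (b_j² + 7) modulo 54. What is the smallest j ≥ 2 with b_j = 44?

We have b_1 = 17; b_2 = 26; b_3 = 35; b_4 = 44; b_5 = 53; b_6 = 8; b_7 = 17.
Since b_7 = b_1 = 17, the sequence is periodic with period 6.
The value 44 first appears (with j ≥ 2) at b_4.

4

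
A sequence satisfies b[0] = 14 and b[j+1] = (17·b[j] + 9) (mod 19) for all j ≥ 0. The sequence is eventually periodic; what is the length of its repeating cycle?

We have b[0] = 14, b[1] = 0, b[2] = 9, b[3] = 10, b[4] = 8, b[5] = 12, b[6] = 4, b[7] = 1, b[8] = 7, b[9] = 14.
The sequence repeats with period 9.

9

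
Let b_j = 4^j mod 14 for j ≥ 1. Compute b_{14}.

Computing terms: b_1 = 4, b_2 = 2, b_3 = 8, b_4 = 4.
Since b_4 = b_1 = 4, the sequence is periodic with period 3.
(14 - 1) mod 3 = 1, so b_{14} = b_2 = 2.

2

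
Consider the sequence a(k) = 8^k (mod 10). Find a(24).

Computing terms: a(1) = 8, a(2) = 4, a(3) = 2, a(4) = 6, a(5) = 8.
The sequence repeats with period 4.
(24 - 1) mod 4 = 3, so a(24) = a(4) = 6.

6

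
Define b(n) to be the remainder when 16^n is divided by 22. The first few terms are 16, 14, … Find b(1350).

We have b(1) = 16; b(2) = 14; b(3) = 4; b(4) = 20; b(5) = 12; b(6) = 16.
Since b(6) = b(1) = 16, the sequence is periodic with period 5.
(1350 - 1) mod 5 = 4, so b(1350) = b(5) = 12.

12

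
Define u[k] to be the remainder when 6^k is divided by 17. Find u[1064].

16

Computing terms: u[1] = 6; u[2] = 2; u[3] = 12; u[4] = 4; u[5] = 7; u[6] = 8; u[7] = 14; u[8] = 16; u[9] = 11; u[10] = 15; u[11] = 5; u[12] = 13; u[13] = 10; u[14] = 9; u[15] = 3; u[16] = 1; u[17] = 6.
Since u[17] = u[1] = 6, the sequence is periodic with period 16.
(1064 - 1) mod 16 = 7, so u[1064] = u[8] = 16.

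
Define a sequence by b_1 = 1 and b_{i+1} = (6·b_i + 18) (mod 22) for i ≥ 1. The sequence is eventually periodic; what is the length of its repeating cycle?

10

We have b_1 = 1, b_2 = 2, b_3 = 8, b_4 = 0, b_5 = 18, b_6 = 16, b_7 = 4, b_8 = 20, b_9 = 6, b_{10} = 10, b_{11} = 12, b_{12} = 2.
Since b_{12} = b_2 = 2, the sequence is eventually periodic: after a pre-period of length 1 it cycles with period 10.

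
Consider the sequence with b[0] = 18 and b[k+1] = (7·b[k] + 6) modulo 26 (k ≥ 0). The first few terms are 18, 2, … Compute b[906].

6

Computing terms: b[0] = 18,  b[1] = 2,  b[2] = 20,  b[3] = 16,  b[4] = 14,  b[5] = 0,  b[6] = 6,  b[7] = 22,  b[8] = 4,  b[9] = 8,  b[10] = 10,  b[11] = 24,  b[12] = 18.
Since b[12] = b[0] = 18, the sequence is periodic with period 12.
So b[906] = b[0 + ((906-0) mod 12)] = b[6] = 6.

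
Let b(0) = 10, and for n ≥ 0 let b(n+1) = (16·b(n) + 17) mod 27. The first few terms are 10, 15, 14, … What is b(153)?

Computing terms: b(0) = 10; b(1) = 15; b(2) = 14; b(3) = 25; b(4) = 12; b(5) = 20; b(6) = 13; b(7) = 9; b(8) = 26; b(9) = 1; b(10) = 6; b(11) = 5; b(12) = 16; b(13) = 3; b(14) = 11; b(15) = 4; b(16) = 0; b(17) = 17; b(18) = 19; b(19) = 24; b(20) = 23; b(21) = 7; b(22) = 21; b(23) = 2; b(24) = 22; b(25) = 18; b(26) = 8; b(27) = 10.
The sequence repeats with period 27.
(153 - 0) mod 27 = 18, so b(153) = b(18) = 19.

19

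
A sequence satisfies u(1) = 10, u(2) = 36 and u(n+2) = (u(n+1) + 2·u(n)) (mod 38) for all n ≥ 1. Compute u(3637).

u(1) = 10, u(2) = 36, u(3) = 18, u(4) = 14, u(5) = 12, u(6) = 2, u(7) = 26, u(8) = 30, u(9) = 6, u(10) = 28, u(11) = 2, u(12) = 20, u(13) = 24, u(14) = 26, u(15) = 36, u(16) = 12, u(17) = 8, u(18) = 32, u(19) = 10, u(20) = 36.
The sequence repeats with period 18.
So u(3637) = u(1 + ((3637-1) mod 18)) = u(1) = 10.

10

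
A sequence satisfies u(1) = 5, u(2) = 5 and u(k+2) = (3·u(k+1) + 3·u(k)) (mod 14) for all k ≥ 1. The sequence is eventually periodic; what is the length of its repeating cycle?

42

u(1) = 5,  u(2) = 5,  u(3) = 2,  u(4) = 7,  u(5) = 13,  u(6) = 4,  u(7) = 9,  u(8) = 11,  u(9) = 4,  u(10) = 3,  u(11) = 7,  u(12) = 2,  u(13) = 13,  u(14) = 3,  u(15) = 6,  u(16) = 13,  u(17) = 1,  u(18) = 0,  u(19) = 3,  u(20) = 9,  u(21) = 8,  u(22) = 9,  u(23) = 9,  u(24) = 12,  u(25) = 7,  u(26) = 1,  u(27) = 10,  u(28) = 5,  u(29) = 3,  u(30) = 10,  u(31) = 11,  u(32) = 7,  u(33) = 12,  u(34) = 1,  u(35) = 11,  u(36) = 8,  u(37) = 1,  u(38) = 13,  u(39) = 0,  u(40) = 11,  u(41) = 5,  u(42) = 6,  u(43) = 5,  u(44) = 5.
The sequence repeats with period 42.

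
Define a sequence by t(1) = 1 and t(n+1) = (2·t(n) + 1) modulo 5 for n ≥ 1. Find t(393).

1

t(1) = 1,  t(2) = 3,  t(3) = 2,  t(4) = 0,  t(5) = 1.
Since t(5) = t(1) = 1, the sequence is periodic with period 4.
So t(393) = t(1 + ((393-1) mod 4)) = t(1) = 1.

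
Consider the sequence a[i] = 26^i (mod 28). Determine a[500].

4

Computing terms: a[1] = 26, a[2] = 4, a[3] = 20, a[4] = 16, a[5] = 24, a[6] = 8, a[7] = 12, a[8] = 4.
Since a[8] = a[2] = 4, the sequence is eventually periodic: after a pre-period of length 1 it cycles with period 6.
For i ≥ 2, a[i] depends only on (i - 2) mod 6. (500 - 2) mod 6 = 0, so a[500] = a[2] = 4.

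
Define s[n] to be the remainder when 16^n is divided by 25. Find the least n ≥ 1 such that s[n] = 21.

3

We have s[0] = 1; s[1] = 16; s[2] = 6; s[3] = 21; s[4] = 11; s[5] = 1.
The sequence repeats with period 5.
The value 21 first appears (with n ≥ 1) at s[3].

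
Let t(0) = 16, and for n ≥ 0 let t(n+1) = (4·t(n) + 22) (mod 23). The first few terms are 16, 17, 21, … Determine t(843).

t(0) = 16, t(1) = 17, t(2) = 21, t(3) = 14, t(4) = 9, t(5) = 12, t(6) = 1, t(7) = 3, t(8) = 11, t(9) = 20, t(10) = 10, t(11) = 16.
Since t(11) = t(0) = 16, the sequence is periodic with period 11.
(843 - 0) mod 11 = 7, so t(843) = t(7) = 3.

3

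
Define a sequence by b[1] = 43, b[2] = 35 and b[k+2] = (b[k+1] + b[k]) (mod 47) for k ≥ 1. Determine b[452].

19

We have b[1] = 43, b[2] = 35, b[3] = 31, b[4] = 19, b[5] = 3, b[6] = 22, b[7] = 25, b[8] = 0, b[9] = 25, b[10] = 25, b[11] = 3, b[12] = 28, b[13] = 31, b[14] = 12, b[15] = 43, b[16] = 8, b[17] = 4, b[18] = 12, b[19] = 16, b[20] = 28, b[21] = 44, b[22] = 25, b[23] = 22, b[24] = 0, b[25] = 22, b[26] = 22, b[27] = 44, b[28] = 19, b[29] = 16, b[30] = 35, b[31] = 4, b[32] = 39, b[33] = 43, b[34] = 35.
Since (b[33], b[34]) = (b[1], b[2]) = (43, 35) (two consecutive terms determine the rest), the sequence is periodic with period 32.
So b[452] = b[1 + ((452-1) mod 32)] = b[4] = 19.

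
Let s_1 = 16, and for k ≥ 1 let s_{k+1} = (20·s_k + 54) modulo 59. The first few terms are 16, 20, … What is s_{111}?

14

We have s_1 = 16, s_2 = 20, s_3 = 41, s_4 = 48, s_5 = 11, s_6 = 38, s_7 = 47, s_8 = 50, s_9 = 51, s_{10} = 12, s_{11} = 58, s_{12} = 34, s_{13} = 26, s_{14} = 43, s_{15} = 29, s_{16} = 44, s_{17} = 49, s_{18} = 31, s_{19} = 25, s_{20} = 23, s_{21} = 42, s_{22} = 9, s_{23} = 57, s_{24} = 14, s_{25} = 39, s_{26} = 8, s_{27} = 37, s_{28} = 27, s_{29} = 4, s_{30} = 16.
The sequence repeats with period 29.
(111 - 1) mod 29 = 23, so s_{111} = s_{24} = 14.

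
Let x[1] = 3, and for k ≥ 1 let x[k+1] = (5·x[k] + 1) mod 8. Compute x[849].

3

We have x[1] = 3, x[2] = 0, x[3] = 1, x[4] = 6, x[5] = 7, x[6] = 4, x[7] = 5, x[8] = 2, x[9] = 3.
The sequence repeats with period 8.
So x[849] = x[1 + ((849-1) mod 8)] = x[1] = 3.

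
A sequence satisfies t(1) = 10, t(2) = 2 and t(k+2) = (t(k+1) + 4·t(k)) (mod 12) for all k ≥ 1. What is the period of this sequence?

8

Listing terms: t(1) = 10, t(2) = 2, t(3) = 6, t(4) = 2, t(5) = 2, t(6) = 10, t(7) = 6, t(8) = 10, t(9) = 10, t(10) = 2.
Since (t(9), t(10)) = (t(1), t(2)) = (10, 2) (two consecutive terms determine the rest), the sequence is periodic with period 8.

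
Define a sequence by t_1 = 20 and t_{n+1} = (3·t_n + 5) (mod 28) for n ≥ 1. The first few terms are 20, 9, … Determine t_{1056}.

t_1 = 20,  t_2 = 9,  t_3 = 4,  t_4 = 17,  t_5 = 0,  t_6 = 5,  t_7 = 20.
The sequence repeats with period 6.
So t_{1056} = t_{1 + ((1056-1) mod 6)} = t_6 = 5.

5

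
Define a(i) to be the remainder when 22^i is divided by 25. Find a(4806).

4

Computing terms: a(0) = 1,  a(1) = 22,  a(2) = 9,  a(3) = 23,  a(4) = 6,  a(5) = 7,  a(6) = 4,  a(7) = 13,  a(8) = 11,  a(9) = 17,  a(10) = 24,  a(11) = 3,  a(12) = 16,  a(13) = 2,  a(14) = 19,  a(15) = 18,  a(16) = 21,  a(17) = 12,  a(18) = 14,  a(19) = 8,  a(20) = 1.
The sequence repeats with period 20.
So a(4806) = a(0 + ((4806-0) mod 20)) = a(6) = 4.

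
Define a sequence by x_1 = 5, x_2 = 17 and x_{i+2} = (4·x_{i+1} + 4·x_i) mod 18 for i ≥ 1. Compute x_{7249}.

14

Computing terms: x_1 = 5, x_2 = 17, x_3 = 16, x_4 = 6, x_5 = 16, x_6 = 16, x_7 = 2, x_8 = 0, x_9 = 8, x_{10} = 14, x_{11} = 16, x_{12} = 12, x_{13} = 4, x_{14} = 10, x_{15} = 2, x_{16} = 12, x_{17} = 2, x_{18} = 2, x_{19} = 16, x_{20} = 0, x_{21} = 10, x_{22} = 4, x_{23} = 2, x_{24} = 6, x_{25} = 14, x_{26} = 8, x_{27} = 16, x_{28} = 6.
Since (x_{27}, x_{28}) = (x_3, x_4) = (16, 6) (two consecutive terms determine the rest), the sequence is eventually periodic: after a pre-period of length 2 it cycles with period 24.
For i ≥ 3, x_i depends only on (i - 3) mod 24. (7249 - 3) mod 24 = 22, so x_{7249} = x_{25} = 14.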